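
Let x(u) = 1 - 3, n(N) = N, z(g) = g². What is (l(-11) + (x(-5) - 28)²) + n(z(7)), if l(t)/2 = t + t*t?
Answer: 1169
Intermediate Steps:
x(u) = -2
l(t) = 2*t + 2*t² (l(t) = 2*(t + t*t) = 2*(t + t²) = 2*t + 2*t²)
(l(-11) + (x(-5) - 28)²) + n(z(7)) = (2*(-11)*(1 - 11) + (-2 - 28)²) + 7² = (2*(-11)*(-10) + (-30)²) + 49 = (220 + 900) + 49 = 1120 + 49 = 1169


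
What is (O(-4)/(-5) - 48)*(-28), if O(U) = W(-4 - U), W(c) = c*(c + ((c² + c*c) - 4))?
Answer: 1344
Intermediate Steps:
W(c) = c*(-4 + c + 2*c²) (W(c) = c*(c + ((c² + c²) - 4)) = c*(c + (2*c² - 4)) = c*(c + (-4 + 2*c²)) = c*(-4 + c + 2*c²))
O(U) = (-4 - U)*(-8 - U + 2*(-4 - U)²) (O(U) = (-4 - U)*(-4 + (-4 - U) + 2*(-4 - U)²) = (-4 - U)*(-8 - U + 2*(-4 - U)²))
(O(-4)/(-5) - 48)*(-28) = (((4 - 4)*(8 - 4 - 2*(4 - 4)²))/(-5) - 48)*(-28) = ((0*(8 - 4 - 2*0²))*(-⅕) - 48)*(-28) = ((0*(8 - 4 - 2*0))*(-⅕) - 48)*(-28) = ((0*(8 - 4 + 0))*(-⅕) - 48)*(-28) = ((0*4)*(-⅕) - 48)*(-28) = (0*(-⅕) - 48)*(-28) = (0 - 48)*(-28) = -48*(-28) = 1344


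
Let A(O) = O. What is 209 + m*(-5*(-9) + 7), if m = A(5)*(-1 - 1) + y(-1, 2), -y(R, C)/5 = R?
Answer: -51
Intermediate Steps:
y(R, C) = -5*R
m = -5 (m = 5*(-1 - 1) - 5*(-1) = 5*(-2) + 5 = -10 + 5 = -5)
209 + m*(-5*(-9) + 7) = 209 - 5*(-5*(-9) + 7) = 209 - 5*(45 + 7) = 209 - 5*52 = 209 - 260 = -51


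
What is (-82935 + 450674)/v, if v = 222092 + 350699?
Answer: 367739/572791 ≈ 0.64201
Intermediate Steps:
v = 572791
(-82935 + 450674)/v = (-82935 + 450674)/572791 = 367739*(1/572791) = 367739/572791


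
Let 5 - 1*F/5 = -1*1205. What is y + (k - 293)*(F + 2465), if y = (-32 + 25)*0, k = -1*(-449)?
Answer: 1328340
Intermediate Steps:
F = 6050 (F = 25 - (-5)*1205 = 25 - 5*(-1205) = 25 + 6025 = 6050)
k = 449
y = 0 (y = -7*0 = 0)
y + (k - 293)*(F + 2465) = 0 + (449 - 293)*(6050 + 2465) = 0 + 156*8515 = 0 + 1328340 = 1328340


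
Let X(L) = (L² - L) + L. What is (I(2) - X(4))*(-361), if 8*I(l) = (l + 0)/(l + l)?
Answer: 92055/16 ≈ 5753.4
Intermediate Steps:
X(L) = L²
I(l) = 1/16 (I(l) = ((l + 0)/(l + l))/8 = (l/((2*l)))/8 = (l*(1/(2*l)))/8 = (⅛)*(½) = 1/16)
(I(2) - X(4))*(-361) = (1/16 - 1*4²)*(-361) = (1/16 - 1*16)*(-361) = (1/16 - 16)*(-361) = -255/16*(-361) = 92055/16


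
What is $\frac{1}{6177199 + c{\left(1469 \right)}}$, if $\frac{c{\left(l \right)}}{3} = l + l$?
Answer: $\frac{1}{6186013} \approx 1.6165 \cdot 10^{-7}$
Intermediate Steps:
$c{\left(l \right)} = 6 l$ ($c{\left(l \right)} = 3 \left(l + l\right) = 3 \cdot 2 l = 6 l$)
$\frac{1}{6177199 + c{\left(1469 \right)}} = \frac{1}{6177199 + 6 \cdot 1469} = \frac{1}{6177199 + 8814} = \frac{1}{6186013}$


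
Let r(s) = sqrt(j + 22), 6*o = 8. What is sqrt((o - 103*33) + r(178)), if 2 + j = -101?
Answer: sqrt(-30579 + 81*I)/3 ≈ 0.077201 + 58.29*I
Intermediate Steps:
j = -103 (j = -2 - 101 = -103)
o = 4/3 (o = (1/6)*8 = 4/3 ≈ 1.3333)
r(s) = 9*I (r(s) = sqrt(-103 + 22) = sqrt(-81) = 9*I)
sqrt((o - 103*33) + r(178)) = sqrt((4/3 - 103*33) + 9*I) = sqrt((4/3 - 3399) + 9*I) = sqrt(-10193/3 + 9*I)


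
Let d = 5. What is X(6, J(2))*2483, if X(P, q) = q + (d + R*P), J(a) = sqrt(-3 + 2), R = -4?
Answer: -47177 + 2483*I ≈ -47177.0 + 2483.0*I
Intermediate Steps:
J(a) = I (J(a) = sqrt(-1) = I)
X(P, q) = 5 + q - 4*P (X(P, q) = q + (5 - 4*P) = 5 + q - 4*P)
X(6, J(2))*2483 = (5 + I - 4*6)*2483 = (5 + I - 24)*2483 = (-19 + I)*2483 = -47177 + 2483*I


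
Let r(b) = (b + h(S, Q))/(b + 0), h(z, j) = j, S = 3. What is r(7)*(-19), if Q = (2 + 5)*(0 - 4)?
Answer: 57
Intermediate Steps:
Q = -28 (Q = 7*(-4) = -28)
r(b) = (-28 + b)/b (r(b) = (b - 28)/(b + 0) = (-28 + b)/b)
r(7)*(-19) = ((-28 + 7)/7)*(-19) = ((⅐)*(-21))*(-19) = -3*(-19) = 57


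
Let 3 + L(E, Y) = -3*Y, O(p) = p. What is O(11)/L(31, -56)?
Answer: 1/15 ≈ 0.066667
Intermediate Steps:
L(E, Y) = -3 - 3*Y
O(11)/L(31, -56) = 11/(-3 - 3*(-56)) = 11/(-3 + 168) = 11/165 = 11*(1/165) = 1/15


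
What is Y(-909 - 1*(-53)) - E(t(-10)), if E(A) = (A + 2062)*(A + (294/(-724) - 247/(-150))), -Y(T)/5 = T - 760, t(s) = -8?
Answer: 298158986/13575 ≈ 21964.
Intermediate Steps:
Y(T) = 3800 - 5*T (Y(T) = -5*(T - 760) = -5*(-760 + T) = 3800 - 5*T)
E(A) = (2062 + A)*(16841/13575 + A) (E(A) = (2062 + A)*(A + (294*(-1/724) - 247*(-1/150))) = (2062 + A)*(A + (-147/362 + 247/150)) = (2062 + A)*(A + 16841/13575) = (2062 + A)*(16841/13575 + A))
Y(-909 - 1*(-53)) - E(t(-10)) = (3800 - 5*(-909 - 1*(-53))) - (34726142/13575 + (-8)**2 + (28008491/13575)*(-8)) = (3800 - 5*(-909 + 53)) - (34726142/13575 + 64 - 224067928/13575) = (3800 - 5*(-856)) - 1*(-188472986/13575) = (3800 + 4280) + 188472986/13575 = 8080 + 188472986/13575 = 298158986/13575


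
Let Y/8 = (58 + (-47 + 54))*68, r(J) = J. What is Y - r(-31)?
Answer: 35391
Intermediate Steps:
Y = 35360 (Y = 8*((58 + (-47 + 54))*68) = 8*((58 + 7)*68) = 8*(65*68) = 8*4420 = 35360)
Y - r(-31) = 35360 - 1*(-31) = 35360 + 31 = 35391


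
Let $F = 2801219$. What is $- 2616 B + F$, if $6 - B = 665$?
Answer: $4525163$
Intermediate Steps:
$B = -659$ ($B = 6 - 665 = -659$)
$- 2616 B + F = \left(-2616\right) \left(-659\right) + 2801219 = 1723944 + 2801219 = 4525163$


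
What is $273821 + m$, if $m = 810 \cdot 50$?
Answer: $314321$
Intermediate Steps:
$m = 40500$
$273821 + m = 273821 + 40500 = 314321$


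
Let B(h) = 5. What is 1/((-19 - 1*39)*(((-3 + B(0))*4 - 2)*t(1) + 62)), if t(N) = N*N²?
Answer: -1/3944 ≈ -0.00025355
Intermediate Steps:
t(N) = N³
1/((-19 - 1*39)*(((-3 + B(0))*4 - 2)*t(1) + 62)) = 1/((-19 - 1*39)*(((-3 + 5)*4 - 2)*1³ + 62)) = 1/((-19 - 39)*((2*4 - 2)*1 + 62)) = 1/(-58*((8 - 2)*1 + 62)) = 1/(-58*(6*1 + 62)) = 1/(-58*(6 + 62)) = 1/(-58*68) = 1/(-3944) = -1/3944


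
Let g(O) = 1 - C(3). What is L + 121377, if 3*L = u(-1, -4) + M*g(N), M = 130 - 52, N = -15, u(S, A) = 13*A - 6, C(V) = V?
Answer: 363917/3 ≈ 1.2131e+5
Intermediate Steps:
u(S, A) = -6 + 13*A
g(O) = -2 (g(O) = 1 - 1*3 = 1 - 3 = -2)
M = 78
L = -214/3 (L = ((-6 + 13*(-4)) + 78*(-2))/3 = ((-6 - 52) - 156)/3 = (-58 - 156)/3 = (⅓)*(-214) = -214/3 ≈ -71.333)
L + 121377 = -214/3 + 121377 = 363917/3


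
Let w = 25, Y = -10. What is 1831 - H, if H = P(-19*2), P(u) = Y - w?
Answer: 1866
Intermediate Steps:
P(u) = -35 (P(u) = -10 - 1*25 = -10 - 25 = -35)
H = -35
1831 - H = 1831 - 1*(-35) = 1831 + 35 = 1866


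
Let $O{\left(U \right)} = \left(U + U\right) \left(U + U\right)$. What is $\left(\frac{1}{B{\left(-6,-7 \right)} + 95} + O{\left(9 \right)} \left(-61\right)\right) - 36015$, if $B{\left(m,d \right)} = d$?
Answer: $- \frac{4908551}{88} \approx -55779.0$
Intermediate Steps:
$O{\left(U \right)} = 4 U^{2}$ ($O{\left(U \right)} = 2 U 2 U = 4 U^{2}$)
$\left(\frac{1}{B{\left(-6,-7 \right)} + 95} + O{\left(9 \right)} \left(-61\right)\right) - 36015 = \left(\frac{1}{-7 + 95} + 4 \cdot 9^{2} \left(-61\right)\right) - 36015 = \left(\frac{1}{88} + 4 \cdot 81 \left(-61\right)\right) - 36015 = \left(\frac{1}{88} + 324 \left(-61\right)\right) - 36015 = \left(\frac{1}{88} - 19764\right) - 36015 = - \frac{1739231}{88} - 36015 = - \frac{4908551}{88}$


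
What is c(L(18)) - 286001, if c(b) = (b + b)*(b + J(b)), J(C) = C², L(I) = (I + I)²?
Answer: 4356637903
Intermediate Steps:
L(I) = 4*I² (L(I) = (2*I)² = 4*I²)
c(b) = 2*b*(b + b²) (c(b) = (b + b)*(b + b²) = (2*b)*(b + b²) = 2*b*(b + b²))
c(L(18)) - 286001 = 2*(4*18²)²*(1 + 4*18²) - 286001 = 2*(4*324)²*(1 + 4*324) - 286001 = 2*1296²*(1 + 1296) - 286001 = 2*1679616*1297 - 286001 = 4356923904 - 286001 = 4356637903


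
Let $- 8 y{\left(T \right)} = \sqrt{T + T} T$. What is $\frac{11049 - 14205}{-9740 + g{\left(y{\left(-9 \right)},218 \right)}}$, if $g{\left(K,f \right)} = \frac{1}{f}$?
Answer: $\frac{229336}{707773} \approx 0.32402$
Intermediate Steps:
$y{\left(T \right)} = - \frac{\sqrt{2} T^{\frac{3}{2}}}{8}$ ($y{\left(T \right)} = - \frac{\sqrt{T + T} T}{8} = - \frac{\sqrt{2 T} T}{8} = - \frac{\sqrt{2} \sqrt{T} T}{8} = - \frac{\sqrt{2} T^{\frac{3}{2}}}{8}$)
$\frac{11049 - 14205}{-9740 + g{\left(y{\left(-9 \right)},218 \right)}} = \frac{11049 - 14205}{-9740 + \frac{1}{218}} = - \frac{3156}{-9740 + \frac{1}{218}} = - \frac{3156}{- \frac{2123319}{218}} = \left(-3156\right) \left(- \frac{218}{2123319}\right) = \frac{229336}{707773}$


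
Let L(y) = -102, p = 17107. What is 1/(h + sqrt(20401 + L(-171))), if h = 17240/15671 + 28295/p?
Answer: -197935817810368125/1458322112525567264866 + 71868922213937209*sqrt(20299)/1458322112525567264866 ≈ 0.0068857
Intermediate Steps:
h = 738335625/268083797 (h = 17240/15671 + 28295/17107 = 738335625/268083797 ≈ 2.7541)
1/(h + sqrt(20401 + L(-171))) = 1/(738335625/268083797 + sqrt(20401 - 102)) = 1/(738335625/268083797 + sqrt(20299))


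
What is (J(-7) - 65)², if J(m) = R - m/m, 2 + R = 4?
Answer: 4096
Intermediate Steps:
R = 2 (R = -2 + 4 = 2)
J(m) = 1 (J(m) = 2 - m/m = 2 - 1*1 = 2 - 1 = 1)
(J(-7) - 65)² = (1 - 65)² = (-64)² = 4096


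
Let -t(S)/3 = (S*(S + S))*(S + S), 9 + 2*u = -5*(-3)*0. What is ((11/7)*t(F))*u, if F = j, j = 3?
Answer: 16038/7 ≈ 2291.1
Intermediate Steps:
F = 3
u = -9/2 (u = -9/2 + (-5*(-3)*0)/2 = -9/2 + (15*0)/2 = -9/2 + (½)*0 = -9/2 + 0 = -9/2 ≈ -4.5000)
t(S) = -12*S³ (t(S) = -3*S*(S + S)*(S + S) = -3*S*(2*S)*2*S = -3*2*S²*2*S = -12*S³)
((11/7)*t(F))*u = ((11/7)*(-12*3³))*(-9/2) = ((11*(⅐))*(-12*27))*(-9/2) = ((11/7)*(-324))*(-9/2) = -3564/7*(-9/2) = 16038/7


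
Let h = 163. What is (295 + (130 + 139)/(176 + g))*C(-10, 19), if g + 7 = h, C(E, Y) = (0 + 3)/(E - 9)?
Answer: -294627/6308 ≈ -46.707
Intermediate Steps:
C(E, Y) = 3/(-9 + E)
g = 156 (g = -7 + 163 = 156)
(295 + (130 + 139)/(176 + g))*C(-10, 19) = (295 + (130 + 139)/(176 + 156))*(3/(-9 - 10)) = (295 + 269/332)*(3/(-19)) = (295 + 269*(1/332))*(3*(-1/19)) = (295 + 269/332)*(-3/19) = (98209/332)*(-3/19) = -294627/6308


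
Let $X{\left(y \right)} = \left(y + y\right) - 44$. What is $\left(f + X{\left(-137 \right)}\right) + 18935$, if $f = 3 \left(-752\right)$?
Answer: $16361$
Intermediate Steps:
$X{\left(y \right)} = -44 + 2 y$ ($X{\left(y \right)} = 2 y - 44 = -44 + 2 y$)
$f = -2256$
$\left(f + X{\left(-137 \right)}\right) + 18935 = \left(-2256 + \left(-44 + 2 \left(-137\right)\right)\right) + 18935 = \left(-2256 - 318\right) + 18935 = -2574 + 18935 = 16361$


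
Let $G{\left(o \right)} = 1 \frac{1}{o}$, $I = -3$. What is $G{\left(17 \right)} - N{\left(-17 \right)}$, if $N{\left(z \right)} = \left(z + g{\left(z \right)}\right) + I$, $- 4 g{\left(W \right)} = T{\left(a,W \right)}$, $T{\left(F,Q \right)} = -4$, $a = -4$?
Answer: $\frac{324}{17} \approx 19.059$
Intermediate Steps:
$g{\left(W \right)} = 1$ ($g{\left(W \right)} = \left(- \frac{1}{4}\right) \left(-4\right) = 1$)
$G{\left(o \right)} = \frac{1}{o}$
$N{\left(z \right)} = -2 + z$ ($N{\left(z \right)} = \left(z + 1\right) - 3 = \left(1 + z\right) - 3 = -2 + z$)
$G{\left(17 \right)} - N{\left(-17 \right)} = \frac{1}{17} - \left(-2 - 17\right) = \frac{1}{17} - -19 = \frac{1}{17} + 19 = \frac{324}{17}$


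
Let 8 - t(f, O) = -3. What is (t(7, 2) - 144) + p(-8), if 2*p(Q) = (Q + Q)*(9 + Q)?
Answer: -141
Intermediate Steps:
t(f, O) = 11 (t(f, O) = 8 - 1*(-3) = 8 + 3 = 11)
p(Q) = Q*(9 + Q) (p(Q) = ((Q + Q)*(9 + Q))/2 = ((2*Q)*(9 + Q))/2 = (2*Q*(9 + Q))/2 = Q*(9 + Q))
(t(7, 2) - 144) + p(-8) = (11 - 144) - 8*(9 - 8) = -133 - 8*1 = -133 - 8 = -141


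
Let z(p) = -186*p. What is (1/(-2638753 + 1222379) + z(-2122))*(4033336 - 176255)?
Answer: 2156229726165030367/1416374 ≈ 1.5224e+12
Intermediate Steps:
(1/(-2638753 + 1222379) + z(-2122))*(4033336 - 176255) = (1/(-2638753 + 1222379) - 186*(-2122))*(4033336 - 176255) = (1/(-1416374) + 394692)*3857081 = (-1/1416374 + 394692)*3857081 = (559031486807/1416374)*3857081 = 2156229726165030367/1416374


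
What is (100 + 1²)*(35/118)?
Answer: 3535/118 ≈ 29.958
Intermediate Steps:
(100 + 1²)*(35/118) = (100 + 1)*(35*(1/118)) = 101*(35/118) = 3535/118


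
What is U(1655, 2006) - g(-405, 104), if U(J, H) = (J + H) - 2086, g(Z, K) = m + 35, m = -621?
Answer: 2161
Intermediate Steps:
g(Z, K) = -586 (g(Z, K) = -621 + 35 = -586)
U(J, H) = -2086 + H + J (U(J, H) = (H + J) - 2086 = -2086 + H + J)
U(1655, 2006) - g(-405, 104) = (-2086 + 2006 + 1655) - 1*(-586) = 1575 + 586 = 2161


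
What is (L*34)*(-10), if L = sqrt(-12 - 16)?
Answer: -680*I*sqrt(7) ≈ -1799.1*I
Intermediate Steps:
L = 2*I*sqrt(7) (L = sqrt(-28) = 2*I*sqrt(7) ≈ 5.2915*I)
(L*34)*(-10) = ((2*I*sqrt(7))*34)*(-10) = (68*I*sqrt(7))*(-10) = -680*I*sqrt(7)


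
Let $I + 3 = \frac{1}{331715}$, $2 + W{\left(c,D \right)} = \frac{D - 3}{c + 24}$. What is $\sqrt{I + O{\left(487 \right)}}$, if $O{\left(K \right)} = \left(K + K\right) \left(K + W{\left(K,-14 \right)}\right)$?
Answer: $\frac{2 \sqrt{3392971222990392689135}}{169506365} \approx 687.28$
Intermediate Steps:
$W{\left(c,D \right)} = -2 + \frac{-3 + D}{24 + c}$ ($W{\left(c,D \right)} = -2 + \frac{D - 3}{c + 24} = -2 + \frac{-3 + D}{24 + c}$)
$O{\left(K \right)} = 2 K \left(K + \frac{-65 - 2 K}{24 + K}\right)$ ($O{\left(K \right)} = \left(K + K\right) \left(K + \frac{-51 - 14 - 2 K}{24 + K}\right) = 2 K \left(K + \frac{-65 - 2 K}{24 + K}\right)$)
$I = - \frac{995144}{331715}$ ($I = -3 + \frac{1}{331715} = - \frac{995144}{331715} \approx -3.0$)
$\sqrt{I + O{\left(487 \right)}} = \sqrt{- \frac{995144}{331715} + 2 \cdot 487 \frac{1}{24 + 487} \left(-65 + 487^{2} + 22 \cdot 487\right)} = \sqrt{- \frac{995144}{331715} + 2 \cdot 487 \cdot \frac{1}{511} \left(-65 + 237169 + 10714\right)} = \sqrt{- \frac{995144}{331715} + 2 \cdot 487 \cdot \frac{1}{511} \cdot 247818} = \sqrt{- \frac{995144}{331715} + \frac{241374732}{511}} = \sqrt{\frac{80067110706796}{169506365}} = \frac{2 \sqrt{3392971222990392689135}}{169506365}$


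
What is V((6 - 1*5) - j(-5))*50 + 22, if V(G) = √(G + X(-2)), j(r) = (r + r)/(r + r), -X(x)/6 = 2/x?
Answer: 22 + 50*√6 ≈ 144.47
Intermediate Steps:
X(x) = -12/x
j(r) = 1 (j(r) = (2*r)/((2*r)) = (2*r)*(1/(2*r)) = 1)
V(G) = √(6 + G) (V(G) = √(G - 12/(-2)) = √(G - 12*(-½)) = √(G + 6) = √(6 + G))
V((6 - 1*5) - j(-5))*50 + 22 = √(6 + ((6 - 1*5) - 1*1))*50 + 22 = √(6 + ((6 - 5) - 1))*50 + 22 = √(6 + (1 - 1))*50 + 22 = √(6 + 0)*50 + 22 = √6*50 + 22 = 50*√6 + 22 = 22 + 50*√6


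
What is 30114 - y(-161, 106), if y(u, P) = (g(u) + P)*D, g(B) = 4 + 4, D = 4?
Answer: 29658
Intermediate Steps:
g(B) = 8
y(u, P) = 32 + 4*P (y(u, P) = (8 + P)*4 = 32 + 4*P)
30114 - y(-161, 106) = 30114 - (32 + 4*106) = 30114 - (32 + 424) = 30114 - 1*456 = 30114 - 456 = 29658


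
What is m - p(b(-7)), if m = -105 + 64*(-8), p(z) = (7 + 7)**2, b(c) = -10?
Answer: -813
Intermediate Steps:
p(z) = 196 (p(z) = 14**2 = 196)
m = -617 (m = -105 - 512 = -617)
m - p(b(-7)) = -617 - 1*196 = -617 - 196 = -813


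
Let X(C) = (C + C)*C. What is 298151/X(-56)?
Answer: 42593/896 ≈ 47.537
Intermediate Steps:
X(C) = 2*C² (X(C) = (2*C)*C = 2*C²)
298151/X(-56) = 298151/((2*(-56)²)) = 298151/((2*3136)) = 298151/6272 = 298151*(1/6272) = 42593/896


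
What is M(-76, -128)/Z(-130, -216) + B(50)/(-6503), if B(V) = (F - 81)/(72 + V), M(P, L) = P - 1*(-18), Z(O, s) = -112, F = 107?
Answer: 1643297/3173464 ≈ 0.51782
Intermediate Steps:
M(P, L) = 18 + P (M(P, L) = P + 18 = 18 + P)
B(V) = 26/(72 + V) (B(V) = (107 - 81)/(72 + V) = 26/(72 + V))
M(-76, -128)/Z(-130, -216) + B(50)/(-6503) = (18 - 76)/(-112) + (26/(72 + 50))/(-6503) = -58*(-1/112) + (26/122)*(-1/6503) = 29/56 + (26*(1/122))*(-1/6503) = 29/56 + (13/61)*(-1/6503) = 29/56 - 13/396683 = 1643297/3173464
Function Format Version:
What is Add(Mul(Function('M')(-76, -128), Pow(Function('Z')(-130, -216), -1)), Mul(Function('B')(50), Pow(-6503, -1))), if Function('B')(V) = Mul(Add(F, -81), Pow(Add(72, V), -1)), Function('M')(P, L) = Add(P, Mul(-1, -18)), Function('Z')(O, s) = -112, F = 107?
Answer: Rational(1643297, 3173464) ≈ 0.51782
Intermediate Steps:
Function('M')(P, L) = Add(18, P) (Function('M')(P, L) = Add(P, 18) = Add(18, P))
Function('B')(V) = Mul(26, Pow(Add(72, V), -1)) (Function('B')(V) = Mul(Add(107, -81), Pow(Add(72, V), -1)) = Mul(26, Pow(Add(72, V), -1)))
Add(Mul(Function('M')(-76, -128), Pow(Function('Z')(-130, -216), -1)), Mul(Function('B')(50), Pow(-6503, -1))) = Add(Mul(Add(18, -76), Pow(-112, -1)), Mul(Mul(26, Pow(Add(72, 50), -1)), Pow(-6503, -1))) = Add(Mul(-58, Rational(-1, 112)), Mul(Mul(26, Pow(122, -1)), Rational(-1, 6503))) = Add(Rational(29, 56), Mul(Mul(26, Rational(1, 122)), Rational(-1, 6503))) = Add(Rational(29, 56), Mul(Rational(13, 61), Rational(-1, 6503))) = Add(Rational(29, 56), Rational(-13, 396683)) = Rational(1643297, 3173464)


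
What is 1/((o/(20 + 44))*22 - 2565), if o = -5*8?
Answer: -4/10315 ≈ -0.00038778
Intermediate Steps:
o = -40
1/((o/(20 + 44))*22 - 2565) = 1/((-40/(20 + 44))*22 - 2565) = 1/((-40/64)*22 - 2565) = 1/(((1/64)*(-40))*22 - 2565) = 1/(-5/8*22 - 2565) = 1/(-55/4 - 2565) = 1/(-10315/4) = -4/10315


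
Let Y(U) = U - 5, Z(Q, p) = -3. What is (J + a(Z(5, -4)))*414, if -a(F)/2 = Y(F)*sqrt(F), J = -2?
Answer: -828 + 6624*I*sqrt(3) ≈ -828.0 + 11473.0*I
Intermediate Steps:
Y(U) = -5 + U
a(F) = -2*sqrt(F)*(-5 + F) (a(F) = -2*(-5 + F)*sqrt(F) = -2*sqrt(F)*(-5 + F))
(J + a(Z(5, -4)))*414 = (-2 + 2*sqrt(-3)*(5 - 1*(-3)))*414 = (-2 + 2*(I*sqrt(3))*(5 + 3))*414 = (-2 + 2*(I*sqrt(3))*8)*414 = (-2 + 16*I*sqrt(3))*414 = -828 + 6624*I*sqrt(3)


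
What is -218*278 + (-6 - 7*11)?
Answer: -60687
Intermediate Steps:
-218*278 + (-6 - 7*11) = -60604 + (-6 - 77) = -60604 - 83 = -60687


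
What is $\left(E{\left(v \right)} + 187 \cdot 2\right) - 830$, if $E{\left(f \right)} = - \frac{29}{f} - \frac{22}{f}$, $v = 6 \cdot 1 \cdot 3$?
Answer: $- \frac{2753}{6} \approx -458.83$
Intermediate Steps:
$v = 18$ ($v = 6 \cdot 3 = 18$)
$E{\left(f \right)} = - \frac{51}{f}$
$\left(E{\left(v \right)} + 187 \cdot 2\right) - 830 = \left(- \frac{51}{18} + 187 \cdot 2\right) - 830 = \left(\left(-51\right) \frac{1}{18} + 374\right) - 830 = \left(- \frac{17}{6} + 374\right) - 830 = \frac{2227}{6} - 830 = - \frac{2753}{6}$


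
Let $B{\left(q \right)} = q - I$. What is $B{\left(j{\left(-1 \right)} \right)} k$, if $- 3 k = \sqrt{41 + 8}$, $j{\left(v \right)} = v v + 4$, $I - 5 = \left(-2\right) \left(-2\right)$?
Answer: $\frac{28}{3} \approx 9.3333$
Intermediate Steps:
$I = 9$ ($I = 5 - -4 = 5 + 4 = 9$)
$j{\left(v \right)} = 4 + v^{2}$ ($j{\left(v \right)} = v^{2} + 4 = 4 + v^{2}$)
$B{\left(q \right)} = -9 + q$ ($B{\left(q \right)} = q - 9 = -9 + q$)
$k = - \frac{7}{3}$ ($k = - \frac{\sqrt{41 + 8}}{3} = - \frac{\sqrt{49}}{3} = \left(- \frac{1}{3}\right) 7 = - \frac{7}{3} \approx -2.3333$)
$B{\left(j{\left(-1 \right)} \right)} k = \left(-9 + \left(4 + \left(-1\right)^{2}\right)\right) \left(- \frac{7}{3}\right) = \left(-9 + \left(4 + 1\right)\right) \left(- \frac{7}{3}\right) = \left(-9 + 5\right) \left(- \frac{7}{3}\right) = \left(-4\right) \left(- \frac{7}{3}\right) = \frac{28}{3}$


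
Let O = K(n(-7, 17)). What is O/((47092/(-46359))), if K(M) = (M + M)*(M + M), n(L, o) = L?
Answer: -2271591/11773 ≈ -192.95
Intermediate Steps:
K(M) = 4*M**2 (K(M) = (2*M)*(2*M) = 4*M**2)
O = 196 (O = 4*(-7)**2 = 4*49 = 196)
O/((47092/(-46359))) = 196/((47092/(-46359))) = 196/((47092*(-1/46359))) = 196/(-47092/46359) = 196*(-46359/47092) = -2271591/11773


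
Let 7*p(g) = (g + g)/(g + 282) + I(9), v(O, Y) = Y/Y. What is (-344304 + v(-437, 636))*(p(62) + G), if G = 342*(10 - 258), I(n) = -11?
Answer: 17580161792541/602 ≈ 2.9203e+10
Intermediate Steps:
v(O, Y) = 1
G = -84816 (G = 342*(-248) = -84816)
p(g) = -11/7 + 2*g/(7*(282 + g)) (p(g) = ((g + g)/(g + 282) - 11)/7 = ((2*g)/(282 + g) - 11)/7 = (2*g/(282 + g) - 11)/7 = (-11 + 2*g/(282 + g))/7 = -11/7 + 2*g/(7*(282 + g)))
(-344304 + v(-437, 636))*(p(62) + G) = (-344304 + 1)*(3*(-1034 - 3*62)/(7*(282 + 62)) - 84816) = -344303*((3/7)*(-1034 - 186)/344 - 84816) = -344303*((3/7)*(1/344)*(-1220) - 84816) = -344303*(-915/602 - 84816) = -344303*(-51060147/602) = 17580161792541/602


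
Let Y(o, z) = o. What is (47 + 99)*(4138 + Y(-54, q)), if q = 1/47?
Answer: 596264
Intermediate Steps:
q = 1/47 ≈ 0.021277
(47 + 99)*(4138 + Y(-54, q)) = (47 + 99)*(4138 - 54) = 146*4084 = 596264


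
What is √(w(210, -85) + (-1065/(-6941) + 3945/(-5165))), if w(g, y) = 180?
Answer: 6*√256176679791153/7170053 ≈ 13.394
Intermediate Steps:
√(w(210, -85) + (-1065/(-6941) + 3945/(-5165))) = √(180 + (-1065/(-6941) + 3945/(-5165))) = √(180 + (-1065*(-1/6941) + 3945*(-1/5165))) = √(180 + (1065/6941 - 789/1033)) = √(180 - 4376304/7170053) = √(1286233236/7170053) = 6*√256176679791153/7170053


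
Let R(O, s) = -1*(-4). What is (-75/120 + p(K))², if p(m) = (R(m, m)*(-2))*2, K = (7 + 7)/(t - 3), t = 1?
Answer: 17689/64 ≈ 276.39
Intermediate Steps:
K = -7 (K = (7 + 7)/(1 - 3) = 14/(-2) = 14*(-½) = -7)
R(O, s) = 4
p(m) = -16 (p(m) = (4*(-2))*2 = -8*2 = -16)
(-75/120 + p(K))² = (-75/120 - 16)² = (-75*1/120 - 16)² = (-5/8 - 16)² = (-133/8)² = 17689/64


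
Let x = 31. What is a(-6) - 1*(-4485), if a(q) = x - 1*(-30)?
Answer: 4546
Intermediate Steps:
a(q) = 61 (a(q) = 31 - 1*(-30) = 31 + 30 = 61)
a(-6) - 1*(-4485) = 61 - 1*(-4485) = 61 + 4485 = 4546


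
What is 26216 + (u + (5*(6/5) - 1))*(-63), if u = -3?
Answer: 26090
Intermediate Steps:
26216 + (u + (5*(6/5) - 1))*(-63) = 26216 + (-3 + (5*(6/5) - 1))*(-63) = 26216 + (-3 + (6 - 1))*(-63) = 26216 + (-3 + 5)*(-63) = 26216 + 2*(-63) = 26216 - 126 = 26090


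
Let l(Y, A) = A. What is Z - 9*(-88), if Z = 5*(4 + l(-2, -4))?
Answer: 792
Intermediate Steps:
Z = 0 (Z = 5*(4 - 4) = 5*0 = 0)
Z - 9*(-88) = 0 - 9*(-88) = 0 + 792 = 792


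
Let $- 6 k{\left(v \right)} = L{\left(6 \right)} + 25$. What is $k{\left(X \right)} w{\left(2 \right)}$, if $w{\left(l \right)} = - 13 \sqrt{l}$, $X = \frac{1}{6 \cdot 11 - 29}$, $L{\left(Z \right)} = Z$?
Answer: $\frac{403 \sqrt{2}}{6} \approx 94.988$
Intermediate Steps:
$X = \frac{1}{37}$ ($X = \frac{1}{66 - 29} = \frac{1}{37} \approx 0.027027$)
$k{\left(v \right)} = - \frac{31}{6}$ ($k{\left(v \right)} = - \frac{6 + 25}{6} = \left(- \frac{1}{6}\right) 31 = - \frac{31}{6}$)
$k{\left(X \right)} w{\left(2 \right)} = - \frac{31 \left(- 13 \sqrt{2}\right)}{6} = \frac{403 \sqrt{2}}{6}$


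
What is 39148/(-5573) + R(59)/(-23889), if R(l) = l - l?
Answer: -39148/5573 ≈ -7.0246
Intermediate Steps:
R(l) = 0
39148/(-5573) + R(59)/(-23889) = 39148/(-5573) + 0/(-23889) = 39148*(-1/5573) + 0*(-1/23889) = -39148/5573 + 0 = -39148/5573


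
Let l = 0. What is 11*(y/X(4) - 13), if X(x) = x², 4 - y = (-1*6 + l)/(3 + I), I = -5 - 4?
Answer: -2255/16 ≈ -140.94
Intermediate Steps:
I = -9
y = 3 (y = 4 - (-1*6 + 0)/(3 - 9) = 4 - (-6 + 0)/(-6) = 4 - (-6)*(-1)/6 = 4 - 1*1 = 4 - 1 = 3)
11*(y/X(4) - 13) = 11*(3/(4²) - 13) = 11*(3/16 - 13) = 11*(-205/16) = -2255/16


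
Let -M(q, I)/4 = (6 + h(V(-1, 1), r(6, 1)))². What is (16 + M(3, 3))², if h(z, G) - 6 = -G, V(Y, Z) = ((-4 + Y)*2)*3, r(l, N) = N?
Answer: 219024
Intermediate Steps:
V(Y, Z) = -24 + 6*Y (V(Y, Z) = (-8 + 2*Y)*3 = -24 + 6*Y)
h(z, G) = 6 - G
M(q, I) = -484 (M(q, I) = -4*(6 + (6 - 1*1))² = -4*(6 + (6 - 1))² = -4*(6 + 5)² = -4*11² = -4*121 = -484)
(16 + M(3, 3))² = (16 - 484)² = (-468)² = 219024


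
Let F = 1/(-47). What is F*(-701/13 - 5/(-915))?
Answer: 128270/111813 ≈ 1.1472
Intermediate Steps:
F = -1/47 ≈ -0.021277
F*(-701/13 - 5/(-915)) = -(-701/13 - 5/(-915))/47 = -(-701*1/13 - 5*(-1/915))/47 = -(-701/13 + 1/183)/47 = -1/47*(-128270/2379) = 128270/111813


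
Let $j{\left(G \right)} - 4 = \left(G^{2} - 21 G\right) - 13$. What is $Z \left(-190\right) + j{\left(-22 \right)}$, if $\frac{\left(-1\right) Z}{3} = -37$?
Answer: $-20153$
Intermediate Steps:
$Z = 111$ ($Z = \left(-3\right) \left(-37\right) = 111$)
$j{\left(G \right)} = -9 + G^{2} - 21 G$ ($j{\left(G \right)} = 4 - \left(13 - G^{2} + 21 G\right) = -9 + G^{2} - 21 G$)
$Z \left(-190\right) + j{\left(-22 \right)} = 111 \left(-190\right) - \left(-453 - 484\right) = -21090 + \left(-9 + 484 + 462\right) = -21090 + 937 = -20153$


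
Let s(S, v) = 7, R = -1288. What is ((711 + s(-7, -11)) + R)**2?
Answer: 324900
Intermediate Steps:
((711 + s(-7, -11)) + R)**2 = ((711 + 7) - 1288)**2 = (718 - 1288)**2 = (-570)**2 = 324900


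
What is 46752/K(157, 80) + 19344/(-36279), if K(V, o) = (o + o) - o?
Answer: 35303506/60465 ≈ 583.87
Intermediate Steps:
K(V, o) = o (K(V, o) = 2*o - o = o)
46752/K(157, 80) + 19344/(-36279) = 46752/80 + 19344/(-36279) = 46752*(1/80) + 19344*(-1/36279) = 2922/5 - 6448/12093 = 35303506/60465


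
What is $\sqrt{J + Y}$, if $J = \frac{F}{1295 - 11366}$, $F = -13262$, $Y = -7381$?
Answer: $\frac{i \sqrt{83164962891}}{3357} \approx 85.905 i$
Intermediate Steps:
$J = \frac{13262}{10071}$ ($J = - \frac{13262}{1295 - 11366} = - \frac{13262}{-10071} = \left(-13262\right) \left(- \frac{1}{10071}\right) = \frac{13262}{10071} \approx 1.3169$)
$\sqrt{J + Y} = \sqrt{\frac{13262}{10071} - 7381} = \sqrt{- \frac{74320789}{10071}} = \frac{i \sqrt{83164962891}}{3357}$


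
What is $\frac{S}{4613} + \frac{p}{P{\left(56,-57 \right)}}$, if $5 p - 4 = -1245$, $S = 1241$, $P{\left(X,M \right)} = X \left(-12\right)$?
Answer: $\frac{1413499}{2214240} \approx 0.63837$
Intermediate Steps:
$P{\left(X,M \right)} = - 12 X$
$p = - \frac{1241}{5}$ ($p = \frac{4}{5} + \frac{1}{5} \left(-1245\right) = \frac{4}{5} - 249 = - \frac{1241}{5} \approx -248.2$)
$\frac{S}{4613} + \frac{p}{P{\left(56,-57 \right)}} = \frac{1241}{4613} - \frac{1241}{5 \left(\left(-12\right) 56\right)} = 1241 \cdot \frac{1}{4613} - \frac{1241}{5 \left(-672\right)} = \frac{1241}{4613} - - \frac{1241}{3360} = \frac{1241}{4613} + \frac{1241}{3360} = \frac{1413499}{2214240}$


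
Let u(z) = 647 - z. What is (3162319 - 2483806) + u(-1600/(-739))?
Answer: 501897640/739 ≈ 6.7916e+5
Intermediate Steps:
(3162319 - 2483806) + u(-1600/(-739)) = (3162319 - 2483806) + (647 - (-1600)/(-739)) = 678513 + (647 - (-1600)*(-1)/739) = 678513 + (647 - 1*1600/739) = 678513 + (647 - 1600/739) = 678513 + 476533/739 = 501897640/739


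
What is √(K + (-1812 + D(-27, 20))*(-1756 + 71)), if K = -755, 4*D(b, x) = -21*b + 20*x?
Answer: √10580465/2 ≈ 1626.4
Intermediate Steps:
D(b, x) = 5*x - 21*b/4 (D(b, x) = (-21*b + 20*x)/4 = 5*x - 21*b/4)
√(K + (-1812 + D(-27, 20))*(-1756 + 71)) = √(-755 + (-1812 + (5*20 - 21/4*(-27)))*(-1756 + 71)) = √(-755 + (-1812 + (100 + 567/4))*(-1685)) = √(-755 + (-1812 + 967/4)*(-1685)) = √(-755 - 6281/4*(-1685)) = √(-755 + 10583485/4) = √(10580465/4) = √10580465/2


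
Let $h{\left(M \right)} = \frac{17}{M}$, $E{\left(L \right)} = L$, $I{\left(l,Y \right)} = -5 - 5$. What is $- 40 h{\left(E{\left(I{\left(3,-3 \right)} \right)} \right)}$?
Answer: $68$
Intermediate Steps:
$I{\left(l,Y \right)} = -10$ ($I{\left(l,Y \right)} = -5 - 5 = -10$)
$- 40 h{\left(E{\left(I{\left(3,-3 \right)} \right)} \right)} = - 40 \frac{17}{-10} = - 40 \cdot 17 \left(- \frac{1}{10}\right) = \left(-40\right) \left(- \frac{17}{10}\right) = 68$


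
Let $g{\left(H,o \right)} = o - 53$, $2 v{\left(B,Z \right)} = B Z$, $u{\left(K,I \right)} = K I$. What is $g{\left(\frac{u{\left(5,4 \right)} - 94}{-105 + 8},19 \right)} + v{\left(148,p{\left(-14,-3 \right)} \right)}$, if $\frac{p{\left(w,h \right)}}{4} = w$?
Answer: $-4178$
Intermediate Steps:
$p{\left(w,h \right)} = 4 w$
$u{\left(K,I \right)} = I K$
$v{\left(B,Z \right)} = \frac{B Z}{2}$
$g{\left(H,o \right)} = -53 + o$
$g{\left(\frac{u{\left(5,4 \right)} - 94}{-105 + 8},19 \right)} + v{\left(148,p{\left(-14,-3 \right)} \right)} = \left(-53 + 19\right) + \frac{1}{2} \cdot 148 \cdot 4 \left(-14\right) = -34 + \frac{1}{2} \cdot 148 \left(-56\right) = -34 - 4144 = -4178$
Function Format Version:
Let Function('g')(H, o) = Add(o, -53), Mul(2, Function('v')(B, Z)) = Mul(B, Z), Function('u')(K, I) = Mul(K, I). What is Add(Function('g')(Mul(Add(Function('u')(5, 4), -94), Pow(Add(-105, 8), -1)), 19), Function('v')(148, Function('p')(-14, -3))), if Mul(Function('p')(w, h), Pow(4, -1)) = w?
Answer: -4178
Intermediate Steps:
Function('p')(w, h) = Mul(4, w)
Function('u')(K, I) = Mul(I, K)
Function('v')(B, Z) = Mul(Rational(1, 2), B, Z) (Function('v')(B, Z) = Mul(Rational(1, 2), Mul(B, Z)) = Mul(Rational(1, 2), B, Z))
Function('g')(H, o) = Add(-53, o)
Add(Function('g')(Mul(Add(Function('u')(5, 4), -94), Pow(Add(-105, 8), -1)), 19), Function('v')(148, Function('p')(-14, -3))) = Add(Add(-53, 19), Mul(Rational(1, 2), 148, Mul(4, -14))) = Add(-34, Mul(Rational(1, 2), 148, -56)) = Add(-34, -4144) = -4178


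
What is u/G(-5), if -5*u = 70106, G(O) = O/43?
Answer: 3014558/25 ≈ 1.2058e+5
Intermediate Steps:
G(O) = O/43 (G(O) = O*(1/43) = O/43)
u = -70106/5 (u = -1/5*70106 = -70106/5 ≈ -14021.)
u/G(-5) = -70106/(5*((1/43)*(-5))) = -70106/(5*(-5/43)) = -70106/5*(-43/5) = 3014558/25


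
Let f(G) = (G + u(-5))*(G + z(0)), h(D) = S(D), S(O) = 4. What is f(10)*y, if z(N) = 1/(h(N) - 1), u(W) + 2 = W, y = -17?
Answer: -527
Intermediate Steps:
u(W) = -2 + W
h(D) = 4
z(N) = ⅓ (z(N) = 1/(4 - 1) = 1/3 = ⅓)
f(G) = (-7 + G)*(⅓ + G) (f(G) = (G + (-2 - 5))*(G + ⅓) = (G - 7)*(⅓ + G) = (-7 + G)*(⅓ + G))
f(10)*y = (-7/3 + 10² - 20/3*10)*(-17) = (-7/3 + 100 - 200/3)*(-17) = 31*(-17) = -527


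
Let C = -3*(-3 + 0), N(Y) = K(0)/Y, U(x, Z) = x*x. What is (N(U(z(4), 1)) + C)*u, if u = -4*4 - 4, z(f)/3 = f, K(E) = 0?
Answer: -180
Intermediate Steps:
z(f) = 3*f
U(x, Z) = x**2
u = -20 (u = -16 - 4 = -20)
N(Y) = 0 (N(Y) = 0/Y = 0)
C = 9 (C = -3*(-3) = 9)
(N(U(z(4), 1)) + C)*u = (0 + 9)*(-20) = 9*(-20) = -180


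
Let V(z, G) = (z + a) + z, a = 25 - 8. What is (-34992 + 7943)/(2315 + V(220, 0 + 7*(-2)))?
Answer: -2459/252 ≈ -9.7579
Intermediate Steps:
a = 17
V(z, G) = 17 + 2*z (V(z, G) = (z + 17) + z = (17 + z) + z = 17 + 2*z)
(-34992 + 7943)/(2315 + V(220, 0 + 7*(-2))) = (-34992 + 7943)/(2315 + (17 + 2*220)) = -27049/(2315 + (17 + 440)) = -27049/(2315 + 457) = -27049/2772 = -27049*1/2772 = -2459/252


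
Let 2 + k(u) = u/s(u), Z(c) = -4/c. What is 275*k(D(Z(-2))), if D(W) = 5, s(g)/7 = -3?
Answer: -12925/21 ≈ -615.48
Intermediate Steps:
s(g) = -21 (s(g) = 7*(-3) = -21)
k(u) = -2 - u/21 (k(u) = -2 + u/(-21) = -2 + u*(-1/21) = -2 - u/21)
275*k(D(Z(-2))) = 275*(-2 - 1/21*5) = 275*(-2 - 5/21) = 275*(-47/21) = -12925/21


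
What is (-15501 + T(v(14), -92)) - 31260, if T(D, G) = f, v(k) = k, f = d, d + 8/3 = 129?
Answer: -139904/3 ≈ -46635.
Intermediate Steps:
d = 379/3 (d = -8/3 + 129 = 379/3 ≈ 126.33)
f = 379/3 ≈ 126.33
T(D, G) = 379/3
(-15501 + T(v(14), -92)) - 31260 = (-15501 + 379/3) - 31260 = -46124/3 - 31260 = -139904/3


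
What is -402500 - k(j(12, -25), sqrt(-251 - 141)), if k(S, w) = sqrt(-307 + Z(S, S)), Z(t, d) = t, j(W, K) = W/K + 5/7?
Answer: -402500 - 2*I*sqrt(93947)/35 ≈ -4.025e+5 - 17.515*I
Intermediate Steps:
j(W, K) = 5/7 + W/K (j(W, K) = W/K + 5*(1/7) = W/K + 5/7 = 5/7 + W/K)
k(S, w) = sqrt(-307 + S)
-402500 - k(j(12, -25), sqrt(-251 - 141)) = -402500 - sqrt(-307 + (5/7 + 12/(-25))) = -402500 - sqrt(-307 + (5/7 + 12*(-1/25))) = -402500 - sqrt(-307 + (5/7 - 12/25)) = -402500 - sqrt(-307 + 41/175) = -402500 - sqrt(-53684/175) = -402500 - 2*I*sqrt(93947)/35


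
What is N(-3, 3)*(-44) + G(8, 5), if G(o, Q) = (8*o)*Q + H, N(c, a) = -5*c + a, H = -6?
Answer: -478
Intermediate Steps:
N(c, a) = a - 5*c
G(o, Q) = -6 + 8*Q*o (G(o, Q) = (8*o)*Q - 6 = 8*Q*o - 6 = -6 + 8*Q*o)
N(-3, 3)*(-44) + G(8, 5) = (3 - 5*(-3))*(-44) + (-6 + 8*5*8) = (3 + 15)*(-44) + (-6 + 320) = 18*(-44) + 314 = -792 + 314 = -478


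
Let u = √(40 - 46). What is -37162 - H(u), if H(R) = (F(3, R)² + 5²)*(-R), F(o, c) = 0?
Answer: -37162 + 25*I*√6 ≈ -37162.0 + 61.237*I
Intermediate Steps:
u = I*√6 (u = √(-6) = I*√6 ≈ 2.4495*I)
H(R) = -25*R (H(R) = (0² + 5²)*(-R) = (0 + 25)*(-R) = 25*(-R) = -25*R)
-37162 - H(u) = -37162 - (-25)*I*√6 = -37162 + 25*I*√6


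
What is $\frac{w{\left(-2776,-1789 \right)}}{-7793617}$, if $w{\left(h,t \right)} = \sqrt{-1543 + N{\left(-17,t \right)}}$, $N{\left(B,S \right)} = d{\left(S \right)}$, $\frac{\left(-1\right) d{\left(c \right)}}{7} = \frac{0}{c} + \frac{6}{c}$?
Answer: $- \frac{i \sqrt{4938328765}}{13942780813} \approx - 5.0401 \cdot 10^{-6} i$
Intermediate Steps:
$d{\left(c \right)} = - \frac{42}{c}$ ($d{\left(c \right)} = - 7 \left(\frac{0}{c} + \frac{6}{c}\right) = - 7 \left(0 + \frac{6}{c}\right) = - 7 \frac{6}{c} = - \frac{42}{c}$)
$N{\left(B,S \right)} = - \frac{42}{S}$
$w{\left(h,t \right)} = \sqrt{-1543 - \frac{42}{t}}$
$\frac{w{\left(-2776,-1789 \right)}}{-7793617} = \frac{\sqrt{-1543 - \frac{42}{-1789}}}{-7793617} = \sqrt{-1543 - - \frac{42}{1789}} \left(- \frac{1}{7793617}\right) = \sqrt{-1543 + \frac{42}{1789}} \left(- \frac{1}{7793617}\right) = \sqrt{- \frac{2760385}{1789}} \left(- \frac{1}{7793617}\right) = \frac{i \sqrt{4938328765}}{1789} \left(- \frac{1}{7793617}\right) = - \frac{i \sqrt{4938328765}}{13942780813}$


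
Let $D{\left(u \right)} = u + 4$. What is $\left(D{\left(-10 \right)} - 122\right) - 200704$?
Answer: $-200832$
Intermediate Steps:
$D{\left(u \right)} = 4 + u$
$\left(D{\left(-10 \right)} - 122\right) - 200704 = \left(\left(4 - 10\right) - 122\right) - 200704 = \left(-6 - 122\right) - 200704 = -128 - 200704 = -200832$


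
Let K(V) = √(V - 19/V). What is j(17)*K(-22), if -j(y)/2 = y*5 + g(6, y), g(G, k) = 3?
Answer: -8*I*√10230 ≈ -809.15*I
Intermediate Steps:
j(y) = -6 - 10*y (j(y) = -2*(y*5 + 3) = -2*(5*y + 3) = -2*(3 + 5*y) = -6 - 10*y)
j(17)*K(-22) = (-6 - 10*17)*√(-22 - 19/(-22)) = (-6 - 170)*√(-22 - 19*(-1/22)) = -176*√(-22 + 19/22) = -8*I*√10230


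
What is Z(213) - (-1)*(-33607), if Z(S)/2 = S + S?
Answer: -32755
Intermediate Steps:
Z(S) = 4*S (Z(S) = 2*(S + S) = 2*(2*S) = 4*S)
Z(213) - (-1)*(-33607) = 4*213 - (-1)*(-33607) = 852 - 1*33607 = 852 - 33607 = -32755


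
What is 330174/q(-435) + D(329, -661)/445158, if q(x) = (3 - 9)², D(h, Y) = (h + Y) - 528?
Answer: 4082765737/445158 ≈ 9171.5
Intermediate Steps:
D(h, Y) = -528 + Y + h (D(h, Y) = (Y + h) - 528 = -528 + Y + h)
q(x) = 36 (q(x) = (-6)² = 36)
330174/q(-435) + D(329, -661)/445158 = 330174/36 + (-528 - 661 + 329)/445158 = 330174*(1/36) - 860*1/445158 = 18343/2 - 430/222579 = 4082765737/445158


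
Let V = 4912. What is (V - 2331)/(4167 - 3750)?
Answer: 2581/417 ≈ 6.1894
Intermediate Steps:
(V - 2331)/(4167 - 3750) = (4912 - 2331)/(4167 - 3750) = 2581/417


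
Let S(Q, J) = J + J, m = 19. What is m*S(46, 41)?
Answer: 1558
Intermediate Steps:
S(Q, J) = 2*J
m*S(46, 41) = 19*(2*41) = 19*82 = 1558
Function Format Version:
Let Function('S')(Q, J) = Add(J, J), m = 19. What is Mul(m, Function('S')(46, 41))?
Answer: 1558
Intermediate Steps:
Function('S')(Q, J) = Mul(2, J)
Mul(m, Function('S')(46, 41)) = Mul(19, Mul(2, 41)) = Mul(19, 82) = 1558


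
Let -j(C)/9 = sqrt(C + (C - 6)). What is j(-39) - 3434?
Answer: -3434 - 18*I*sqrt(21) ≈ -3434.0 - 82.486*I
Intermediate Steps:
j(C) = -9*sqrt(-6 + 2*C) (j(C) = -9*sqrt(C + (C - 6)) = -9*sqrt(C + (-6 + C)) = -9*sqrt(-6 + 2*C))
j(-39) - 3434 = -9*sqrt(-6 + 2*(-39)) - 3434 = -9*sqrt(-6 - 78) - 3434 = -18*I*sqrt(21) - 3434 = -3434 - 18*I*sqrt(21)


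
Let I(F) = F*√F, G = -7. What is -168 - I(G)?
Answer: -168 + 7*I*√7 ≈ -168.0 + 18.52*I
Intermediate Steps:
I(F) = F^(3/2)
-168 - I(G) = -168 - (-7)^(3/2) = -168 - (-7)*I*√7 = -168 + 7*I*√7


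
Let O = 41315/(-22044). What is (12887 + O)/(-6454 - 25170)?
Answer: -284039713/697119456 ≈ -0.40745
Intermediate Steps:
O = -41315/22044 (O = 41315*(-1/22044) = -41315/22044 ≈ -1.8742)
(12887 + O)/(-6454 - 25170) = (12887 - 41315/22044)/(-6454 - 25170) = (284039713/22044)/(-31624) = (284039713/22044)*(-1/31624) = -284039713/697119456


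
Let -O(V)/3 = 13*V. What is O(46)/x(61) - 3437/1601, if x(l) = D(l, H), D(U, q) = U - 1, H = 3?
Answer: -513069/16010 ≈ -32.047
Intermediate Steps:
D(U, q) = -1 + U
x(l) = -1 + l
O(V) = -39*V
O(46)/x(61) - 3437/1601 = (-39*46)/(-1 + 61) - 3437/1601 = -1794/60 - 3437*1/1601 = -1794*1/60 - 3437/1601 = -299/10 - 3437/1601 = -513069/16010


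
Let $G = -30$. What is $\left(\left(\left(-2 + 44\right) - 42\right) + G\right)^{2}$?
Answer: $900$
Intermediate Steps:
$\left(\left(\left(-2 + 44\right) - 42\right) + G\right)^{2} = \left(\left(\left(-2 + 44\right) - 42\right) - 30\right)^{2} = \left(\left(42 - 42\right) - 30\right)^{2} = \left(0 - 30\right)^{2} = \left(-30\right)^{2} = 900$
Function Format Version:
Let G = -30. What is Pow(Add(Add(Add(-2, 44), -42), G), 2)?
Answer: 900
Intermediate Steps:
Pow(Add(Add(Add(-2, 44), -42), G), 2) = Pow(Add(Add(Add(-2, 44), -42), -30), 2) = Pow(Add(Add(42, -42), -30), 2) = Pow(Add(0, -30), 2) = Pow(-30, 2) = 900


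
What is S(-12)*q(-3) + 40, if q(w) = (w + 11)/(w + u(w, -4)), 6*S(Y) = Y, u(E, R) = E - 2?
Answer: 42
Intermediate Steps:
u(E, R) = -2 + E
S(Y) = Y/6
q(w) = (11 + w)/(-2 + 2*w) (q(w) = (w + 11)/(w + (-2 + w)) = (11 + w)/(-2 + 2*w))
S(-12)*q(-3) + 40 = ((1/6)*(-12))*((11 - 3)/(2*(-1 - 3))) + 40 = -8/(-4) + 40 = -(-1)*8/4 + 40 = -2*(-1) + 40 = 2 + 40 = 42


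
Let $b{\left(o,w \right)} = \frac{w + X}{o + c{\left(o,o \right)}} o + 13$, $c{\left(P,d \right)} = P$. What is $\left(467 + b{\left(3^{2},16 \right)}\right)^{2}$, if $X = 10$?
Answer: $243049$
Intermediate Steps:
$b{\left(o,w \right)} = 18 + \frac{w}{2}$ ($b{\left(o,w \right)} = \frac{w + 10}{o + o} o + 13 = \frac{10 + w}{2 o} o + 13 = \left(5 + \frac{w}{2}\right) + 13 = 18 + \frac{w}{2}$)
$\left(467 + b{\left(3^{2},16 \right)}\right)^{2} = \left(467 + \left(18 + \frac{1}{2} \cdot 16\right)\right)^{2} = \left(467 + \left(18 + 8\right)\right)^{2} = \left(467 + 26\right)^{2} = 493^{2} = 243049$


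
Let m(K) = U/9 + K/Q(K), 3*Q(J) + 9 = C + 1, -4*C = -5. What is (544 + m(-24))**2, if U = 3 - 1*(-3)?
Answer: 2775556/9 ≈ 3.0840e+5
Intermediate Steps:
C = 5/4 (C = -1/4*(-5) = 5/4 ≈ 1.2500)
Q(J) = -9/4 (Q(J) = -3 + (5/4 + 1)/3 = -3 + (1/3)*(9/4) = -3 + 3/4 = -9/4)
U = 6 (U = 3 + 3 = 6)
m(K) = 2/3 - 4*K/9 (m(K) = 6/9 + K/(-9/4) = 6*(1/9) + K*(-4/9) = 2/3 - 4*K/9)
(544 + m(-24))**2 = (544 + (2/3 - 4/9*(-24)))**2 = (544 + (2/3 + 32/3))**2 = (544 + 34/3)**2 = (1666/3)**2 = 2775556/9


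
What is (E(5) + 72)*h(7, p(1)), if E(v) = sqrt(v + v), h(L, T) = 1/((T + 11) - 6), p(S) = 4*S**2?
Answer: 8 + sqrt(10)/9 ≈ 8.3514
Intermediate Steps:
h(L, T) = 1/(5 + T) (h(L, T) = 1/((11 + T) - 6) = 1/(5 + T))
E(v) = sqrt(2)*sqrt(v) (E(v) = sqrt(2*v) = sqrt(2)*sqrt(v))
(E(5) + 72)*h(7, p(1)) = (sqrt(2)*sqrt(5) + 72)/(5 + 4*1**2) = (sqrt(10) + 72)/(5 + 4*1) = (72 + sqrt(10))/(5 + 4) = (72 + sqrt(10))/9 = (72 + sqrt(10))*(1/9) = 8 + sqrt(10)/9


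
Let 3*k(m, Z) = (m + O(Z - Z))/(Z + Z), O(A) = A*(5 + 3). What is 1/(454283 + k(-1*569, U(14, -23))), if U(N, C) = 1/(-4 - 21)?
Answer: 6/2739923 ≈ 2.1898e-6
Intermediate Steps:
O(A) = 8*A (O(A) = A*8 = 8*A)
U(N, C) = -1/25 (U(N, C) = 1/(-25) = -1/25)
k(m, Z) = m/(6*Z) (k(m, Z) = ((m + 8*(Z - Z))/(Z + Z))/3 = ((m + 8*0)/((2*Z)))/3 = ((m + 0)*(1/(2*Z)))/3 = (m*(1/(2*Z)))/3 = (m/(2*Z))/3 = m/(6*Z))
1/(454283 + k(-1*569, U(14, -23))) = 1/(454283 + (-1*569)/(6*(-1/25))) = 1/(454283 + (1/6)*(-569)*(-25)) = 1/(454283 + 14225/6) = 1/(2739923/6) = 6/2739923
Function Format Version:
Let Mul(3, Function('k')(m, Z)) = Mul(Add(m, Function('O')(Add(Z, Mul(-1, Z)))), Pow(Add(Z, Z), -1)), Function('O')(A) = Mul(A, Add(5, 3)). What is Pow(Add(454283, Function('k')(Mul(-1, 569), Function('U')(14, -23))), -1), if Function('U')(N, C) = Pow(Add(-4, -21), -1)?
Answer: Rational(6, 2739923) ≈ 2.1898e-6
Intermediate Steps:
Function('O')(A) = Mul(8, A) (Function('O')(A) = Mul(A, 8) = Mul(8, A))
Function('U')(N, C) = Rational(-1, 25) (Function('U')(N, C) = Pow(-25, -1) = Rational(-1, 25))
Function('k')(m, Z) = Mul(Rational(1, 6), m, Pow(Z, -1)) (Function('k')(m, Z) = Mul(Rational(1, 3), Mul(Add(m, Mul(8, Add(Z, Mul(-1, Z)))), Pow(Add(Z, Z), -1))) = Mul(Rational(1, 3), Mul(Add(m, Mul(8, 0)), Pow(Mul(2, Z), -1))) = Mul(Rational(1, 3), Mul(Add(m, 0), Mul(Rational(1, 2), Pow(Z, -1)))) = Mul(Rational(1, 3), Mul(m, Mul(Rational(1, 2), Pow(Z, -1)))) = Mul(Rational(1, 3), Mul(Rational(1, 2), m, Pow(Z, -1))) = Mul(Rational(1, 6), m, Pow(Z, -1)))
Pow(Add(454283, Function('k')(Mul(-1, 569), Function('U')(14, -23))), -1) = Pow(Add(454283, Mul(Rational(1, 6), Mul(-1, 569), Pow(Rational(-1, 25), -1))), -1) = Pow(Add(454283, Mul(Rational(1, 6), -569, -25)), -1) = Pow(Add(454283, Rational(14225, 6)), -1) = Pow(Rational(2739923, 6), -1) = Rational(6, 2739923)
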